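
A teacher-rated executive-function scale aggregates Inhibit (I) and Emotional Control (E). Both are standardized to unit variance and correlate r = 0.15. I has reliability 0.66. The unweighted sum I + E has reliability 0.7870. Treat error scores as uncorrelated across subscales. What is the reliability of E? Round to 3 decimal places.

Var(I+E) = 2 + 2·0.15 = 2.300.
True-score variance = ρ_I + ρ_E + 2·0.15, so 0.7870 = (0.66 + ρ_E + 0.30) / 2.300.
ρ_E = 0.7870·2.300 − 0.66 − 0.30 = 0.850.

0.850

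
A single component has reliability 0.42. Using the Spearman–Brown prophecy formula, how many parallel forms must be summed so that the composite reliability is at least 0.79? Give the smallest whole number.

6

k ≥ ρ*(1−ρ₁)/(ρ₁(1−ρ*)) = 0.79·0.58 / (0.42·0.21) = 5.195.
Smallest integer k = 6.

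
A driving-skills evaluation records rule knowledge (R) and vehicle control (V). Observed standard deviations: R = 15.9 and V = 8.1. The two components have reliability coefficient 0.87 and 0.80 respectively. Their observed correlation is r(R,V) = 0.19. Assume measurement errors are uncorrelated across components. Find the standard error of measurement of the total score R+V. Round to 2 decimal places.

6.78

Var(total) = 318.42 + 48.9402 = 367.36.
True-score variance = 272.433 + 48.9402 = 321.373, so reliability = 0.8748.
Error variance = 367.36 − 321.373 = 45.9873; SEM = √45.9873 = 6.78.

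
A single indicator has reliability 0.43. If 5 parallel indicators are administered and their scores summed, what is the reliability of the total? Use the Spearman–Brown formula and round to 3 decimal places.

ρ_k = kρ / (1 + (k−1)ρ) = 5·0.43 / (1 + 4·0.43) = 2.150 / 2.720 = 0.790.

0.790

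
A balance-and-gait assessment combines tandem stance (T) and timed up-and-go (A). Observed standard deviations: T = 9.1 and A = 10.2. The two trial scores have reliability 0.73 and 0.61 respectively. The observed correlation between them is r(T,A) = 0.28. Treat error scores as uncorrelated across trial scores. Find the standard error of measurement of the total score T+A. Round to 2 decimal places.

7.93

Var(total) = 186.85 + 51.9792 = 238.829.
True-score variance = 123.916 + 51.9792 = 175.895, so reliability = 0.7365.
Error variance = 238.829 − 175.895 = 62.9343; SEM = √62.9343 = 7.93.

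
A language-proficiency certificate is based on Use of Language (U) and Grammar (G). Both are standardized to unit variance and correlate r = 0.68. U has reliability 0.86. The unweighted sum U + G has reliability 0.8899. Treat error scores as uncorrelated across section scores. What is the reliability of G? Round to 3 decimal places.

Var(U+G) = 2 + 2·0.68 = 3.360.
True-score variance = ρ_U + ρ_G + 2·0.68, so 0.8899 = (0.86 + ρ_G + 1.36) / 3.360.
ρ_G = 0.8899·3.360 − 0.86 − 1.36 = 0.770.

0.770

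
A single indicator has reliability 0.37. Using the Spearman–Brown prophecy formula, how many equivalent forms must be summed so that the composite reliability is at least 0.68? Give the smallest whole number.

k ≥ ρ*(1−ρ₁)/(ρ₁(1−ρ*)) = 0.68·0.63 / (0.37·0.32) = 3.618.
Smallest integer k = 4.

4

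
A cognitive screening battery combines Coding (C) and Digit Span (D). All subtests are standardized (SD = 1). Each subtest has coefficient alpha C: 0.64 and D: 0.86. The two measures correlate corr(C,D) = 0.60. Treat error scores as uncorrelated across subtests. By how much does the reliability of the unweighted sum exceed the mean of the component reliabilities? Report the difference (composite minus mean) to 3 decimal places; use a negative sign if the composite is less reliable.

Var(sum) = 2 + 1.2 = 3.2; true-score variance = 1.5 + 1.2 = 2.7; composite reliability = 0.8438.
Mean component reliability = 0.7500.
Difference = 0.8438 − 0.7500 = 0.094.

0.094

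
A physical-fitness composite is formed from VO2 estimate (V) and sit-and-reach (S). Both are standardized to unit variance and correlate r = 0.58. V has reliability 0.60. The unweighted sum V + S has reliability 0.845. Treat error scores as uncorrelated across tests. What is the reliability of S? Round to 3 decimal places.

Var(V+S) = 2 + 2·0.58 = 3.160.
True-score variance = ρ_V + ρ_S + 2·0.58, so 0.845 = (0.60 + ρ_S + 1.16) / 3.160.
ρ_S = 0.845·3.160 − 0.60 − 1.16 = 0.910.

0.910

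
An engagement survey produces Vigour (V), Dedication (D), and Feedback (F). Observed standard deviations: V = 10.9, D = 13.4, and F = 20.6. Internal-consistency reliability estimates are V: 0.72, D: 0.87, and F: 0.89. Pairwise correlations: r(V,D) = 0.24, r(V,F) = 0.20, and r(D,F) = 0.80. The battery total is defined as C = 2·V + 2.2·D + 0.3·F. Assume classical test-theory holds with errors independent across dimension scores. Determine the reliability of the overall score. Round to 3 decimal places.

0.877

Var(C) = 2²·10.9² + 2.2²·13.4² + 0.3²·20.6² + 2·[4.4·10.9·13.4·0.24 + 0.6·10.9·20.6·0.20 + 0.66·13.4·20.6·0.80] = 1382.5 + 653.867 = 2036.37.
With uncorrelated errors the cross-covariances are all true-score covariance, so they carry over unchanged; only the diagonal terms shrink to ρᵢσᵢ².
True-score variance = [2²·10.9²·0.72 + 2.2²·13.4²·0.87 + 0.3²·20.6²·0.89] + 653.867 = 1132.26 + 653.867 = 1786.12.
Reliability = 1786.12 / 2036.37 = 0.877.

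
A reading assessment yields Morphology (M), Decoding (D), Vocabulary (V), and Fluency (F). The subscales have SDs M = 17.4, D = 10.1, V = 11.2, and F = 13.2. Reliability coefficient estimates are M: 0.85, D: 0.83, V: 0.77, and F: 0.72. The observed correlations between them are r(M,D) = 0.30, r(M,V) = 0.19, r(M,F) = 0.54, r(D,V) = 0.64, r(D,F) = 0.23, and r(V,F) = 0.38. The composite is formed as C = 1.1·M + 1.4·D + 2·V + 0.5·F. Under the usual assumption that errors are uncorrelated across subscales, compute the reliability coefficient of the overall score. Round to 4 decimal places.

0.8985

Var(C) = 1.1²·17.4² + 1.4²·10.1² + 2²·11.2² + 0.5²·13.2² + 2·[1.54·17.4·10.1·0.30 + 2.2·17.4·11.2·0.19 + 0.55·17.4·13.2·0.54 + 2.8·10.1·11.2·0.64 + 0.7·10.1·13.2·0.23 + 11.2·13.2·0.38] = 1111.6 + 1022.44 = 2134.04.
Under uncorrelated errors the observed covariances equal the true-score covariances, so only the own-variance terms attenuate.
True-score variance = [1.1²·17.4²·0.85 + 1.4²·10.1²·0.83 + 2²·11.2²·0.77 + 0.5²·13.2²·0.72] + 1022.44 = 895.057 + 1022.44 = 1917.5.
Reliability = 1917.5 / 2134.04 = 0.8985.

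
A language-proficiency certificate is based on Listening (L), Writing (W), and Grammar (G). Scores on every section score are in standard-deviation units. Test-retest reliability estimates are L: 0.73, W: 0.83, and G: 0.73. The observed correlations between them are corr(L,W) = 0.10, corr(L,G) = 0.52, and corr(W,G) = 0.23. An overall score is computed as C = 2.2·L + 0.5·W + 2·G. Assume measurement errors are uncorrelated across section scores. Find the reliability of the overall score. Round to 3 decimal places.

Var(C) = 2.2² + 0.5² + 2² + 2·[1.1·0.10 + 4.4·0.52 + 0.23] = 9.09 + 5.256 = 14.346.
With uncorrelated errors the cross-covariances are all true-score covariance, so they carry over unchanged; only the diagonal terms shrink to ρᵢσᵢ².
True-score variance = [2.2²·0.73 + 0.5²·0.83 + 2²·0.73] + 5.256 = 6.6607 + 5.256 = 11.9167.
Reliability = 11.9167 / 14.346 = 0.831.

0.831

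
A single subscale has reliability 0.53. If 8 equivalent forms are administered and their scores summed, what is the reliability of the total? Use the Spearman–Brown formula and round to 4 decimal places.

ρ_k = kρ / (1 + (k−1)ρ) = 8·0.53 / (1 + 7·0.53) = 4.240 / 4.710 = 0.9002.

0.9002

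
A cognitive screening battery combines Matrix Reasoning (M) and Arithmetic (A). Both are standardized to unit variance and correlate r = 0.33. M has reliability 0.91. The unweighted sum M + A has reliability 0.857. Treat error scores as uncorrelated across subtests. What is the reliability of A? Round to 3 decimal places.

0.710

Var(M+A) = 2 + 2·0.33 = 2.660.
True-score variance = ρ_M + ρ_A + 2·0.33, so 0.857 = (0.91 + ρ_A + 0.66) / 2.660.
ρ_A = 0.857·2.660 − 0.91 − 0.66 = 0.710.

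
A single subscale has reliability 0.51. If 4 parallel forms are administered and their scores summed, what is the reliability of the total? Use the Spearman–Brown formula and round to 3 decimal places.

ρ_k = kρ / (1 + (k−1)ρ) = 4·0.51 / (1 + 3·0.51) = 2.040 / 2.530 = 0.806.

0.806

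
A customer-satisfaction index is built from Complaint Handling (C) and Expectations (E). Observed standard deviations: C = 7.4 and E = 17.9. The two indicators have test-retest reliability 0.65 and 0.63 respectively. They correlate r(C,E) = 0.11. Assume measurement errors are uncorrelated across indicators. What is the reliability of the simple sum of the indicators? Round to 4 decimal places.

Var(C+E) = 7.4² + 17.9² + 2·[7.4·17.9·0.11] = 375.17 + 29.1412 = 404.311.
Because errors are independent across components, Cov(Tᵢ,Tⱼ) = Cov(Xᵢ,Xⱼ); the off-diagonal part of the true-score variance is the same as above.
True-score variance = [7.4²·0.65 + 17.9²·0.63] + 29.1412 = 237.452 + 29.1412 = 266.594.
Reliability = 266.594 / 404.311 = 0.6594.

0.6594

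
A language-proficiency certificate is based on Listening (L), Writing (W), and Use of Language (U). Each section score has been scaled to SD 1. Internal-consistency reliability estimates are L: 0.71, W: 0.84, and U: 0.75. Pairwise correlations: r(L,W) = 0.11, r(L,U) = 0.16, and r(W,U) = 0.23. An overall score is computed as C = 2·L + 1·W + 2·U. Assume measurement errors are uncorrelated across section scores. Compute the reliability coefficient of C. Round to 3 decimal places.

Var(C) = 2² + 1 + 2² + 2·[2·0.11 + 4·0.16 + 2·0.23] = 9 + 2.64 = 11.64.
Because errors are independent across components, Cov(Tᵢ,Tⱼ) = Cov(Xᵢ,Xⱼ); the off-diagonal part of the true-score variance is the same as above.
True-score variance = [2²·0.71 + 0.84 + 2²·0.75] + 2.64 = 6.68 + 2.64 = 9.32.
Reliability = 9.32 / 11.64 = 0.801.

0.801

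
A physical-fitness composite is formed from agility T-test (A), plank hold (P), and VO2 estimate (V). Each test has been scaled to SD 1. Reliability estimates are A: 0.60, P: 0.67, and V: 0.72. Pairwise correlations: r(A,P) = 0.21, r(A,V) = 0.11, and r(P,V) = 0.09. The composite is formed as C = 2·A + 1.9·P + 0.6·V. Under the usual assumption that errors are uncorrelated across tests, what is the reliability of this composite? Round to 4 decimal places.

0.7118

Var(C) = 2² + 1.9² + 0.6² + 2·[3.8·0.21 + 1.2·0.11 + 1.14·0.09] = 7.97 + 2.0652 = 10.0352.
Because errors are independent across components, Cov(Tᵢ,Tⱼ) = Cov(Xᵢ,Xⱼ); the off-diagonal part of the true-score variance is the same as above.
True-score variance = [2²·0.60 + 1.9²·0.67 + 0.6²·0.72] + 2.0652 = 5.0779 + 2.0652 = 7.1431.
Reliability = 7.1431 / 10.0352 = 0.7118.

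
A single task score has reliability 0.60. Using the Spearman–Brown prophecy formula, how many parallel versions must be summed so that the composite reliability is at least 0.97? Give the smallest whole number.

22

k ≥ ρ*(1−ρ₁)/(ρ₁(1−ρ*)) = 0.97·0.40 / (0.60·0.03) = 21.556.
Smallest integer k = 22.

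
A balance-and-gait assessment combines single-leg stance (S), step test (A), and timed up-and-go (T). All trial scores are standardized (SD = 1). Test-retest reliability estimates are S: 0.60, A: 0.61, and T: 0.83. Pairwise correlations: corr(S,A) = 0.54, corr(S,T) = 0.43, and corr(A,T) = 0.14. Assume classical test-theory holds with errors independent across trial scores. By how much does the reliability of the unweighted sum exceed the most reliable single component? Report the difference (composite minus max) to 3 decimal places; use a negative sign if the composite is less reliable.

Var(sum) = 3 + 2.22 = 5.22; true-score variance = 2.04 + 2.22 = 4.26; composite reliability = 0.8161.
Max component reliability = 0.8300.
Difference = 0.8161 − 0.8300 = -0.014.

-0.014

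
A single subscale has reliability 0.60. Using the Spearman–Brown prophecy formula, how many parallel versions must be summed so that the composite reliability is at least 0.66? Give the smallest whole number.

2

k ≥ ρ*(1−ρ₁)/(ρ₁(1−ρ*)) = 0.66·0.40 / (0.60·0.34) = 1.294.
Smallest integer k = 2.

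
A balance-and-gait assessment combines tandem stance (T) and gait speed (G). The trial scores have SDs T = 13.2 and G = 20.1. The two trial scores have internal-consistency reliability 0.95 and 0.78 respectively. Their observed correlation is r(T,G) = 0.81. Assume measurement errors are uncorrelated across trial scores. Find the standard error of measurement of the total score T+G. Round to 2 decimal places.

Var(total) = 578.25 + 429.818 = 1008.07.
True-score variance = 480.656 + 429.818 = 910.474, so reliability = 0.9032.
Error variance = 1008.07 − 910.474 = 97.5942; SEM = √97.5942 = 9.88.

9.88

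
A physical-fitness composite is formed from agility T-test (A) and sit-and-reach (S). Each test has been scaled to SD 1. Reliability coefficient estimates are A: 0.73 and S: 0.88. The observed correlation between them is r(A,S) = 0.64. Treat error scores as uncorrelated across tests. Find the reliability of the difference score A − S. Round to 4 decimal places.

Var(A−S) = 1 + 1 − 2·0.64 = 2 − 1.28 = 0.72.
Under uncorrelated errors the observed covariances equal the true-score covariances, so only the own-variance terms attenuate.
True-score variance = [0.73 + 0.88] − 1.28 = 1.61 − 1.28 = 0.33.
Reliability = 0.33 / 0.72 = 0.4583.

0.4583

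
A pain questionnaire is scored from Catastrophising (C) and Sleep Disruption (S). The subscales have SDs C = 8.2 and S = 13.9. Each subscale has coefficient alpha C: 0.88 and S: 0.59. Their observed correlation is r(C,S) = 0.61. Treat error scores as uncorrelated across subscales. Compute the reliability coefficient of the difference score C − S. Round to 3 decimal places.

0.281

Var(C−S) = 8.2² + 13.9² − 2·8.2·13.9·0.61 = 260.45 − 139.056 = 121.394.
With uncorrelated errors the cross-covariances are all true-score covariance, so they carry over unchanged; only the diagonal terms shrink to ρᵢσᵢ².
True-score variance = [8.2²·0.88 + 13.9²·0.59] − 139.056 = 173.165 − 139.056 = 34.1095.
Reliability = 34.1095 / 121.394 = 0.281.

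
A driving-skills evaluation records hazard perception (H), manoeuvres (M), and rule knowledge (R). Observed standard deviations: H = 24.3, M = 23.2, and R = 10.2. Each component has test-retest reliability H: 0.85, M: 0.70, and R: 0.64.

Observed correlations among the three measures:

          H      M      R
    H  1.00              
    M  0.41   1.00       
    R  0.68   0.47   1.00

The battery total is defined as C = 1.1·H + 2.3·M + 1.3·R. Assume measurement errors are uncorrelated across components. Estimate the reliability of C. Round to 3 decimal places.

Var(C) = 1.1²·24.3² + 2.3²·23.2² + 1.3²·10.2² + 2·[2.53·24.3·23.2·0.41 + 1.43·24.3·10.2·0.68 + 2.99·23.2·10.2·0.47] = 3737.61 + 2316.72 = 6054.33.
Because errors are independent across components, Cov(Tᵢ,Tⱼ) = Cov(Xᵢ,Xⱼ); the off-diagonal part of the true-score variance is the same as above.
True-score variance = [1.1²·24.3²·0.85 + 2.3²·23.2²·0.70 + 1.3²·10.2²·0.64] + 2316.72 = 2712.95 + 2316.72 = 5029.67.
Reliability = 5029.67 / 6054.33 = 0.831.

0.831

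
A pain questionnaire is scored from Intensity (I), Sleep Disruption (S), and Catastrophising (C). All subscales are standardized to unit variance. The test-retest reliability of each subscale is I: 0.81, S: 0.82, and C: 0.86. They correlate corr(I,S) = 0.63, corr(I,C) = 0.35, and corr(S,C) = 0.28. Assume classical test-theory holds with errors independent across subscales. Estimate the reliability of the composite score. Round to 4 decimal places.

0.9076

Var(I+S+C) = 3 + 2·[0.63 + 0.35 + 0.28] = 3 + 2.52 = 5.52.
Because errors are independent across components, Cov(Tᵢ,Tⱼ) = Cov(Xᵢ,Xⱼ); the off-diagonal part of the true-score variance is the same as above.
True-score variance = [0.81 + 0.82 + 0.86] + 2.52 = 2.49 + 2.52 = 5.01.
Reliability = 5.01 / 5.52 = 0.9076.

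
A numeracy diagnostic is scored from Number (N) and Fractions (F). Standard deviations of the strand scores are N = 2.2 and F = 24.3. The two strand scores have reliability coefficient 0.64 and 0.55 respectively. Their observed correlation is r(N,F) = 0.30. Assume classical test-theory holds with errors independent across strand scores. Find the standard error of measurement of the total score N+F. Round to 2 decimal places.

Var(total) = 595.33 + 32.076 = 627.406.
True-score variance = 327.867 + 32.076 = 359.943, so reliability = 0.5737.
Error variance = 627.406 − 359.943 = 267.463; SEM = √267.463 = 16.35.

16.35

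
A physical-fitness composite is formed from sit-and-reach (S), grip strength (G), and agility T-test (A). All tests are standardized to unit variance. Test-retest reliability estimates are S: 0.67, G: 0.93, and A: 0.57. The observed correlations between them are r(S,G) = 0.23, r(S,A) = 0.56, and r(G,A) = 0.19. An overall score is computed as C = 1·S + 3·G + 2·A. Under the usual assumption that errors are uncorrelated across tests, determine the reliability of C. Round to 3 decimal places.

Var(C) = 1 + 3² + 2² + 2·[3·0.23 + 2·0.56 + 6·0.19] = 14 + 5.9 = 19.9.
Because errors are independent across components, Cov(Tᵢ,Tⱼ) = Cov(Xᵢ,Xⱼ); the off-diagonal part of the true-score variance is the same as above.
True-score variance = [0.67 + 3²·0.93 + 2²·0.57] + 5.9 = 11.32 + 5.9 = 17.22.
Reliability = 17.22 / 19.9 = 0.865.

0.865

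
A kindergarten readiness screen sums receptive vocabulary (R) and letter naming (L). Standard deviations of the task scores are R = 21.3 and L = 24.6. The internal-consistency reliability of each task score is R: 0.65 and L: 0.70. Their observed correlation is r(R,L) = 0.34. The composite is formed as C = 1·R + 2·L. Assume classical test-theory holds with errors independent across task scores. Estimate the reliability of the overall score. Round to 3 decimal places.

0.753

Var(C) = 21.3² + 2²·24.6² + 2·[2·21.3·24.6·0.34] = 2874.33 + 712.613 = 3586.94.
With uncorrelated errors the cross-covariances are all true-score covariance, so they carry over unchanged; only the diagonal terms shrink to ρᵢσᵢ².
True-score variance = [21.3²·0.65 + 2²·24.6²·0.70] + 712.613 = 1989.35 + 712.613 = 2701.96.
Reliability = 2701.96 / 3586.94 = 0.753.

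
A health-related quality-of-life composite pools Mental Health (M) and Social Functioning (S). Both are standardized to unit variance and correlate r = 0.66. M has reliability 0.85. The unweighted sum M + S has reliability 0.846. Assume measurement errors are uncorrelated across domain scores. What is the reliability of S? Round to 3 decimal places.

Var(M+S) = 2 + 2·0.66 = 3.320.
True-score variance = ρ_M + ρ_S + 2·0.66, so 0.846 = (0.85 + ρ_S + 1.32) / 3.320.
ρ_S = 0.846·3.320 − 0.85 − 1.32 = 0.639.

0.639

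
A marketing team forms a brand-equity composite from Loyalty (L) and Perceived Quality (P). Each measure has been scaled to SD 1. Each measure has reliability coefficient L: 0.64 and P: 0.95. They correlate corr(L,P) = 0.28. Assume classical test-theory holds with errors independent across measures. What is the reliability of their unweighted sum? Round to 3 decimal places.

0.840

Var(L+P) = 2 + 2·[0.28] = 2 + 0.56 = 2.56.
Because errors are independent across components, Cov(Tᵢ,Tⱼ) = Cov(Xᵢ,Xⱼ); the off-diagonal part of the true-score variance is the same as above.
True-score variance = [0.64 + 0.95] + 0.56 = 1.59 + 0.56 = 2.15.
Reliability = 2.15 / 2.56 = 0.840.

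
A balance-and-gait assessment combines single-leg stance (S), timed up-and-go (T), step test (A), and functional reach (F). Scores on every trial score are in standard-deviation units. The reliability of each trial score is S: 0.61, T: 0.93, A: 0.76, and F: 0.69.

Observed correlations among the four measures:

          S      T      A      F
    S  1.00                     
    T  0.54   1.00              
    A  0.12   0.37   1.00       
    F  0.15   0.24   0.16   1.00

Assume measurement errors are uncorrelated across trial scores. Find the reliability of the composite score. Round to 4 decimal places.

0.8589

Var(S+T+A+F) = 4 + 2·[0.54 + 0.12 + 0.15 + 0.37 + 0.24 + 0.16] = 4 + 3.16 = 7.16.
Because errors are independent across components, Cov(Tᵢ,Tⱼ) = Cov(Xᵢ,Xⱼ); the off-diagonal part of the true-score variance is the same as above.
True-score variance = [0.61 + 0.93 + 0.76 + 0.69] + 3.16 = 2.99 + 3.16 = 6.15.
Reliability = 6.15 / 7.16 = 0.8589.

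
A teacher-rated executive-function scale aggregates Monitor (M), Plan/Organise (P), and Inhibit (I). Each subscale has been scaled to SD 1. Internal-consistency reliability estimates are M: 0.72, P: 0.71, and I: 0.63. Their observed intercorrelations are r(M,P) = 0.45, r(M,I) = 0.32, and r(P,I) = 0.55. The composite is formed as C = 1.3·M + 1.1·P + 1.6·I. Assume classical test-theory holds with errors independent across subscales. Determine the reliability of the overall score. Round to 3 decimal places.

Var(C) = 1.3² + 1.1² + 1.6² + 2·[1.43·0.45 + 2.08·0.32 + 1.76·0.55] = 5.46 + 4.5542 = 10.0142.
Because errors are independent across components, Cov(Tᵢ,Tⱼ) = Cov(Xᵢ,Xⱼ); the off-diagonal part of the true-score variance is the same as above.
True-score variance = [1.3²·0.72 + 1.1²·0.71 + 1.6²·0.63] + 4.5542 = 3.6887 + 4.5542 = 8.2429.
Reliability = 8.2429 / 10.0142 = 0.823.

0.823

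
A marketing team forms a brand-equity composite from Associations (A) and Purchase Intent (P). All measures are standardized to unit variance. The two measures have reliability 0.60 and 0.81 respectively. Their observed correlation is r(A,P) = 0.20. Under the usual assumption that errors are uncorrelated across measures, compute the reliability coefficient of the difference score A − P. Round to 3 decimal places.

Var(A−P) = 1 + 1 − 2·0.20 = 2 − 0.4 = 1.6.
With uncorrelated errors the cross-covariances are all true-score covariance, so they carry over unchanged; only the diagonal terms shrink to ρᵢσᵢ².
True-score variance = [0.60 + 0.81] − 0.4 = 1.41 − 0.4 = 1.01.
Reliability = 1.01 / 1.6 = 0.631.

0.631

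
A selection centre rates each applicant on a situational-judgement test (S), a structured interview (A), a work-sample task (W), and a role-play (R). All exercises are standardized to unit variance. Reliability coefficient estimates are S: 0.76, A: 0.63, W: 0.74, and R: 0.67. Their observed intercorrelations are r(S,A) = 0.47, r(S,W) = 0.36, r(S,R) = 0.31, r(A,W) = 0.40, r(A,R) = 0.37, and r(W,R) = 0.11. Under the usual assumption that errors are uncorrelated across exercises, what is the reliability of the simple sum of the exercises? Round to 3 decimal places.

0.851

Var(S+A+W+R) = 4 + 2·[0.47 + 0.36 + 0.31 + 0.40 + 0.37 + 0.11] = 4 + 4.04 = 8.04.
Under uncorrelated errors the observed covariances equal the true-score covariances, so only the own-variance terms attenuate.
True-score variance = [0.76 + 0.63 + 0.74 + 0.67] + 4.04 = 2.8 + 4.04 = 6.84.
Reliability = 6.84 / 8.04 = 0.851.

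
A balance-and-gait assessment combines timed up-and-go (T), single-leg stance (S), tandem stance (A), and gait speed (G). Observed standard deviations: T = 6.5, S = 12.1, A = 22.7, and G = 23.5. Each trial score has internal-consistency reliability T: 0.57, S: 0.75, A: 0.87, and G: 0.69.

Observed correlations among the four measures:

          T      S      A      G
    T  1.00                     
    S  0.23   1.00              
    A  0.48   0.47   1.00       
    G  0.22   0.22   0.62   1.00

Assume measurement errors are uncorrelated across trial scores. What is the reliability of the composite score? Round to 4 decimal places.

Var(T+S+A+G) = 6.5² + 12.1² + 22.7² + 23.5² + 2·[6.5·12.1·0.23 + 6.5·22.7·0.48 + 6.5·23.5·0.22 + 12.1·22.7·0.47 + 12.1·23.5·0.22 + 22.7·23.5·0.62] = 1256.2 + 1289.82 = 2546.02.
Under uncorrelated errors the observed covariances equal the true-score covariances, so only the own-variance terms attenuate.
True-score variance = [6.5²·0.57 + 12.1²·0.75 + 22.7²·0.87 + 23.5²·0.69] + 1289.82 = 963.245 + 1289.82 = 2253.06.
Reliability = 2253.06 / 2546.02 = 0.8849.

0.8849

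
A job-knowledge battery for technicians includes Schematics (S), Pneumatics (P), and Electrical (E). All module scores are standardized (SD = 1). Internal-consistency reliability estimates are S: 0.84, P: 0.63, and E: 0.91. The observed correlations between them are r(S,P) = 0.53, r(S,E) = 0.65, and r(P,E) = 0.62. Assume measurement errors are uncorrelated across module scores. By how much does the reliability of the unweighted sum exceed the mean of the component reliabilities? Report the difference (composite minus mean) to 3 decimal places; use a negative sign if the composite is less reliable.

Var(sum) = 3 + 3.6 = 6.6; true-score variance = 2.38 + 3.6 = 5.98; composite reliability = 0.9061.
Mean component reliability = 0.7933.
Difference = 0.9061 − 0.7933 = 0.113.

0.113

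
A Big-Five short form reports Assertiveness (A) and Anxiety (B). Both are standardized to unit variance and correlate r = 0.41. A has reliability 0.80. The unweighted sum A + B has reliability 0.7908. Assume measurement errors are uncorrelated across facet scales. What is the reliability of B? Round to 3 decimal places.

0.610

Var(A+B) = 2 + 2·0.41 = 2.820.
True-score variance = ρ_A + ρ_B + 2·0.41, so 0.7908 = (0.80 + ρ_B + 0.82) / 2.820.
ρ_B = 0.7908·2.820 − 0.80 − 0.82 = 0.610.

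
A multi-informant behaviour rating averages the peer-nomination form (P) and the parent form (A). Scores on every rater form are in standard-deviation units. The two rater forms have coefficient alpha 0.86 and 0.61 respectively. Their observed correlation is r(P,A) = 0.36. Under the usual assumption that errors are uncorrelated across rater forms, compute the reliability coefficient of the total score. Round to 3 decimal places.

Var(P+A) = 2 + 2·[0.36] = 2 + 0.72 = 2.72.
Because errors are independent across components, Cov(Tᵢ,Tⱼ) = Cov(Xᵢ,Xⱼ); the off-diagonal part of the true-score variance is the same as above.
True-score variance = [0.86 + 0.61] + 0.72 = 1.47 + 0.72 = 2.19.
Reliability = 2.19 / 2.72 = 0.805.

0.805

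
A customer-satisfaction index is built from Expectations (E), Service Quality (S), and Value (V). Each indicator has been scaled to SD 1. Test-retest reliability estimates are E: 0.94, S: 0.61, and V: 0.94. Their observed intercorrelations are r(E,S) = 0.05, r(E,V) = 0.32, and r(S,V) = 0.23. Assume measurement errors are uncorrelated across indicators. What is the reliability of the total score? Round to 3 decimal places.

Var(E+S+V) = 3 + 2·[0.05 + 0.32 + 0.23] = 3 + 1.2 = 4.2.
Because errors are independent across components, Cov(Tᵢ,Tⱼ) = Cov(Xᵢ,Xⱼ); the off-diagonal part of the true-score variance is the same as above.
True-score variance = [0.94 + 0.61 + 0.94] + 1.2 = 2.49 + 1.2 = 3.69.
Reliability = 3.69 / 4.2 = 0.879.

0.879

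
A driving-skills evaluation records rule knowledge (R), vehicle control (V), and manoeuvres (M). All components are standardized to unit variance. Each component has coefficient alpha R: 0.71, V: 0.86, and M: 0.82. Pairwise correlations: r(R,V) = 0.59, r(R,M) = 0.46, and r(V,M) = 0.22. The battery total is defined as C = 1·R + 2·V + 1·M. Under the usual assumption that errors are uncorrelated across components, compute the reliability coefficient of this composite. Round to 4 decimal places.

Var(C) = 1 + 2² + 1 + 2·[2·0.59 + 0.46 + 2·0.22] = 6 + 4.16 = 10.16.
With uncorrelated errors the cross-covariances are all true-score covariance, so they carry over unchanged; only the diagonal terms shrink to ρᵢσᵢ².
True-score variance = [0.71 + 2²·0.86 + 0.82] + 4.16 = 4.97 + 4.16 = 9.13.
Reliability = 9.13 / 10.16 = 0.8986.

0.8986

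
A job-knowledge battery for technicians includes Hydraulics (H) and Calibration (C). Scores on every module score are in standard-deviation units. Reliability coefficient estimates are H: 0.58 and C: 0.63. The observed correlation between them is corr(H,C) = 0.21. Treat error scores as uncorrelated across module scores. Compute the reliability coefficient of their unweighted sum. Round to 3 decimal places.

Var(H+C) = 2 + 2·[0.21] = 2 + 0.42 = 2.42.
Because errors are independent across components, Cov(Tᵢ,Tⱼ) = Cov(Xᵢ,Xⱼ); the off-diagonal part of the true-score variance is the same as above.
True-score variance = [0.58 + 0.63] + 0.42 = 1.21 + 0.42 = 1.63.
Reliability = 1.63 / 2.42 = 0.674.

0.674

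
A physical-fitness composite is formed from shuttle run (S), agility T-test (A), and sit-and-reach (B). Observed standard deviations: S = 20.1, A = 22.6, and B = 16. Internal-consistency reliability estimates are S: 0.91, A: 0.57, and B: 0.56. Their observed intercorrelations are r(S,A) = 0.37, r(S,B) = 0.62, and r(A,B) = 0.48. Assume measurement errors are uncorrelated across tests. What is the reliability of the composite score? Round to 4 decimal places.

0.8364

Var(S+A+B) = 20.1² + 22.6² + 16² + 2·[20.1·22.6·0.37 + 20.1·16·0.62 + 22.6·16·0.48] = 1170.77 + 1082.07 = 2252.84.
Under uncorrelated errors the observed covariances equal the true-score covariances, so only the own-variance terms attenuate.
True-score variance = [20.1²·0.91 + 22.6²·0.57 + 16²·0.56] + 1082.07 = 802.142 + 1082.07 = 1884.21.
Reliability = 1884.21 / 2252.84 = 0.8364.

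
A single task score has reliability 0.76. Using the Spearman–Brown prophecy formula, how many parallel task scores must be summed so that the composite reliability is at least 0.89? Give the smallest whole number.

3

k ≥ ρ*(1−ρ₁)/(ρ₁(1−ρ*)) = 0.89·0.24 / (0.76·0.11) = 2.555.
Smallest integer k = 3.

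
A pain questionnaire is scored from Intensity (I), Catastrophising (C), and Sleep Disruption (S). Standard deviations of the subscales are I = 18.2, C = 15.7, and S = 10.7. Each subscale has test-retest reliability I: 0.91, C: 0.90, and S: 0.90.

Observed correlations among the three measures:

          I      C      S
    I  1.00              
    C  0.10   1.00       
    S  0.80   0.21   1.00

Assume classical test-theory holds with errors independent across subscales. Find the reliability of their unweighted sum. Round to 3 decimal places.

0.942

Var(I+C+S) = 18.2² + 15.7² + 10.7² + 2·[18.2·15.7·0.10 + 18.2·10.7·0.80 + 15.7·10.7·0.21] = 692.22 + 439.288 = 1131.51.
Under uncorrelated errors the observed covariances equal the true-score covariances, so only the own-variance terms attenuate.
True-score variance = [18.2²·0.91 + 15.7²·0.90 + 10.7²·0.90] + 439.288 = 626.31 + 439.288 = 1065.6.
Reliability = 1065.6 / 1131.51 = 0.942.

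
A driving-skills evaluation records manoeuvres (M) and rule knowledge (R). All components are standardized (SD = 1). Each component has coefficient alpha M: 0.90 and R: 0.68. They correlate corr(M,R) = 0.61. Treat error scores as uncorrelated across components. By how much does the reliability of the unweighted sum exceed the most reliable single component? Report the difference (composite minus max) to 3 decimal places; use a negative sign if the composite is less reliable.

Var(sum) = 2 + 1.22 = 3.22; true-score variance = 1.58 + 1.22 = 2.8; composite reliability = 0.8696.
Max component reliability = 0.9000.
Difference = 0.8696 − 0.9000 = -0.030.

-0.030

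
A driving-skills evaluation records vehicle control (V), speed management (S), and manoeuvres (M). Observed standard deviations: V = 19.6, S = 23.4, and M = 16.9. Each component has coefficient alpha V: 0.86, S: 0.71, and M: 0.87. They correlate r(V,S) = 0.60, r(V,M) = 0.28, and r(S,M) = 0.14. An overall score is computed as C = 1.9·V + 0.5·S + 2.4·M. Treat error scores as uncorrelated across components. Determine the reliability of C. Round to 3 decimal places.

0.904

Var(C) = 1.9²·19.6² + 0.5²·23.4² + 2.4²·16.9² + 2·[0.95·19.6·23.4·0.60 + 4.56·19.6·16.9·0.28 + 1.2·23.4·16.9·0.14] = 3168.82 + 1501.58 = 4670.4.
With uncorrelated errors the cross-covariances are all true-score covariance, so they carry over unchanged; only the diagonal terms shrink to ρᵢσᵢ².
True-score variance = [1.9²·19.6²·0.86 + 0.5²·23.4²·0.71 + 2.4²·16.9²·0.87] + 1501.58 = 2721.1 + 1501.58 = 4222.68.
Reliability = 4222.68 / 4670.4 = 0.904.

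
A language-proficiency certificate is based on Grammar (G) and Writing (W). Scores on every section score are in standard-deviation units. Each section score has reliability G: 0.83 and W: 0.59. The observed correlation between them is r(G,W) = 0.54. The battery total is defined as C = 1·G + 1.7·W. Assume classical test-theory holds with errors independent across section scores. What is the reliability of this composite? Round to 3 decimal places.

Var(C) = 1 + 1.7² + 2·[1.7·0.54] = 3.89 + 1.836 = 5.726.
Under uncorrelated errors the observed covariances equal the true-score covariances, so only the own-variance terms attenuate.
True-score variance = [0.83 + 1.7²·0.59] + 1.836 = 2.5351 + 1.836 = 4.3711.
Reliability = 4.3711 / 5.726 = 0.763.

0.763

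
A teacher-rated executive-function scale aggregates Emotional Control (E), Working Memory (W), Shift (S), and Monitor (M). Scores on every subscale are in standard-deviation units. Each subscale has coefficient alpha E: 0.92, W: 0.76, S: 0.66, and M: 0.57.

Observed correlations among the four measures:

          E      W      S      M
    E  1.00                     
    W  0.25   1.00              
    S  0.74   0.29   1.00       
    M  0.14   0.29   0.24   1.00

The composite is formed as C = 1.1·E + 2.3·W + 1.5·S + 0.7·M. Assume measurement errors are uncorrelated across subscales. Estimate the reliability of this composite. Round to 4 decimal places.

Var(C) = 1.1² + 2.3² + 1.5² + 0.7² + 2·[2.53·0.25 + 1.65·0.74 + 0.77·0.14 + 3.45·0.29 + 1.61·0.29 + 1.05·0.24] = 9.24 + 7.3614 = 16.6014.
Because errors are independent across components, Cov(Tᵢ,Tⱼ) = Cov(Xᵢ,Xⱼ); the off-diagonal part of the true-score variance is the same as above.
True-score variance = [1.1²·0.92 + 2.3²·0.76 + 1.5²·0.66 + 0.7²·0.57] + 7.3614 = 6.8979 + 7.3614 = 14.2593.
Reliability = 14.2593 / 16.6014 = 0.8589.

0.8589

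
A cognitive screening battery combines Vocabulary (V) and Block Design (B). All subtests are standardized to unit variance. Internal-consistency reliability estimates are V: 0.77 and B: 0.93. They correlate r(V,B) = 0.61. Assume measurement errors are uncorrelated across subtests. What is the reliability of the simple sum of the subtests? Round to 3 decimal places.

0.907

Var(V+B) = 2 + 2·[0.61] = 2 + 1.22 = 3.22.
Because errors are independent across components, Cov(Tᵢ,Tⱼ) = Cov(Xᵢ,Xⱼ); the off-diagonal part of the true-score variance is the same as above.
True-score variance = [0.77 + 0.93] + 1.22 = 1.7 + 1.22 = 2.92.
Reliability = 2.92 / 3.22 = 0.907.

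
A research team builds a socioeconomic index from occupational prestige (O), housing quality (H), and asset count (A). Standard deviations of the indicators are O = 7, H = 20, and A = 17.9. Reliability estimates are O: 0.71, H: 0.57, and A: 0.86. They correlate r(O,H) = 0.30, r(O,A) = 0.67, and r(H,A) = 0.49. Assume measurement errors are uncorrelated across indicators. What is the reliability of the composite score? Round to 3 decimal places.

0.832

Var(O+H+A) = 7² + 20² + 17.9² + 2·[7·20·0.30 + 7·17.9·0.67 + 20·17.9·0.49] = 769.41 + 602.742 = 1372.15.
Because errors are independent across components, Cov(Tᵢ,Tⱼ) = Cov(Xᵢ,Xⱼ); the off-diagonal part of the true-score variance is the same as above.
True-score variance = [7²·0.71 + 20²·0.57 + 17.9²·0.86] + 602.742 = 538.343 + 602.742 = 1141.08.
Reliability = 1141.08 / 1372.15 = 0.832.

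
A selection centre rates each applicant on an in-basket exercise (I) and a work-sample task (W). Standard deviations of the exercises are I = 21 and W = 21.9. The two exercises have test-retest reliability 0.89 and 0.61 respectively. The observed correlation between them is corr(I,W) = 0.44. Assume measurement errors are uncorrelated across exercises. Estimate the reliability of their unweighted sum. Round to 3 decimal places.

Var(I+W) = 21² + 21.9² + 2·[21·21.9·0.44] = 920.61 + 404.712 = 1325.32.
Because errors are independent across components, Cov(Tᵢ,Tⱼ) = Cov(Xᵢ,Xⱼ); the off-diagonal part of the true-score variance is the same as above.
True-score variance = [21²·0.89 + 21.9²·0.61] + 404.712 = 685.052 + 404.712 = 1089.76.
Reliability = 1089.76 / 1325.32 = 0.822.

0.822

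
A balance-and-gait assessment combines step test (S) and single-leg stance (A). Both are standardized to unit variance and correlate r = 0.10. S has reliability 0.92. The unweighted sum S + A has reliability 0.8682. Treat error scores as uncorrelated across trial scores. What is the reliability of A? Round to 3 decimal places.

Var(S+A) = 2 + 2·0.10 = 2.200.
True-score variance = ρ_S + ρ_A + 2·0.10, so 0.8682 = (0.92 + ρ_A + 0.20) / 2.200.
ρ_A = 0.8682·2.200 − 0.92 − 0.20 = 0.790.

0.790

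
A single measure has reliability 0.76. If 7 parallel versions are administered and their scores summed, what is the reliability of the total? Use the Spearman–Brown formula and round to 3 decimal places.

0.957

ρ_k = kρ / (1 + (k−1)ρ) = 7·0.76 / (1 + 6·0.76) = 5.320 / 5.560 = 0.957.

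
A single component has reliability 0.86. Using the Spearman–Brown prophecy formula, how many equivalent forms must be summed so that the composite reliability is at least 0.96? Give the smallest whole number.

4

k ≥ ρ*(1−ρ₁)/(ρ₁(1−ρ*)) = 0.96·0.14 / (0.86·0.04) = 3.907.
Smallest integer k = 4.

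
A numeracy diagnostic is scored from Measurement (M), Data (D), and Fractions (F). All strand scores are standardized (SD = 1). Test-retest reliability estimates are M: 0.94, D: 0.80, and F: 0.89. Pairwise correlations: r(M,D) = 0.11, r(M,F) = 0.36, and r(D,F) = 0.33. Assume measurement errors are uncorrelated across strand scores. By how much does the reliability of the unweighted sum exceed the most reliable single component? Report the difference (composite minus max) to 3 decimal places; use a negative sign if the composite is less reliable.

Var(sum) = 3 + 1.6 = 4.6; true-score variance = 2.63 + 1.6 = 4.23; composite reliability = 0.9196.
Max component reliability = 0.9400.
Difference = 0.9196 − 0.9400 = -0.020.

-0.020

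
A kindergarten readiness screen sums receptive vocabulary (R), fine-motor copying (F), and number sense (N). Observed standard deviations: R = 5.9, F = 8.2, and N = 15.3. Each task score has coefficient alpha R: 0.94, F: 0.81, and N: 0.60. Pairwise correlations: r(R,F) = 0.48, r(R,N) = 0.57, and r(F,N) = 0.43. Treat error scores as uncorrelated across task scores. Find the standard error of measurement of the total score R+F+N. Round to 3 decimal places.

10.416

Var(total) = 336.14 + 257.248 = 593.388.
True-score variance = 227.64 + 257.248 = 484.888, so reliability = 0.8172.
Error variance = 593.388 − 484.888 = 108.5; SEM = √108.5 = 10.416.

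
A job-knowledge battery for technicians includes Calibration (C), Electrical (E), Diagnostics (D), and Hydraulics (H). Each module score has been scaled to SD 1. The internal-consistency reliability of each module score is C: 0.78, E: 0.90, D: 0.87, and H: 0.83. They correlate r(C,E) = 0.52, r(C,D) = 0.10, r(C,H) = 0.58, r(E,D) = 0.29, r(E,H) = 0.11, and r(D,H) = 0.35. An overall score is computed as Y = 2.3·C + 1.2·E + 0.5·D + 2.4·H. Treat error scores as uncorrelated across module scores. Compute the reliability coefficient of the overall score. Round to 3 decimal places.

0.904

Var(Y) = 2.3² + 1.2² + 0.5² + 2.4² + 2·[2.76·0.52 + 1.15·0.10 + 5.52·0.58 + 0.6·0.29 + 2.88·0.11 + 1.2·0.35] = 12.74 + 11.3252 = 24.0652.
Under uncorrelated errors the observed covariances equal the true-score covariances, so only the own-variance terms attenuate.
True-score variance = [2.3²·0.78 + 1.2²·0.90 + 0.5²·0.87 + 2.4²·0.83] + 11.3252 = 10.4205 + 11.3252 = 21.7457.
Reliability = 21.7457 / 24.0652 = 0.904.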